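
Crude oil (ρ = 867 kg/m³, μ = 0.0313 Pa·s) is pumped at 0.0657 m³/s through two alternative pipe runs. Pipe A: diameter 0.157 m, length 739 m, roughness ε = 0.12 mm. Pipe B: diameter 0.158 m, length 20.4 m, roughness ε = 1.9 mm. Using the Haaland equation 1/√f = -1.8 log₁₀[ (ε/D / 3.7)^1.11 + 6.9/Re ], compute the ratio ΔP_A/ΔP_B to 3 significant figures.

Pipe A: V = Q/A = 0.0657/0.01936 = 3.394 m/s; Re = 1.476e+04; ε/D = 0.000764; Haaland → f = 0.02903; ΔP_A = f(L/D)(ρV²/2) = 6.822e+05 Pa.
Pipe B: V = Q/A = 0.0657/0.01961 = 3.351 m/s; Re = 1.467e+04; ε/D = 0.012; Haaland → f = 0.04371; ΔP_B = f(L/D)(ρV²/2) = 2.747e+04 Pa.
ΔP_A/ΔP_B = 6.822e+05/2.747e+04 = 24.8.

ΔP_A/ΔP_B ≈ 24.8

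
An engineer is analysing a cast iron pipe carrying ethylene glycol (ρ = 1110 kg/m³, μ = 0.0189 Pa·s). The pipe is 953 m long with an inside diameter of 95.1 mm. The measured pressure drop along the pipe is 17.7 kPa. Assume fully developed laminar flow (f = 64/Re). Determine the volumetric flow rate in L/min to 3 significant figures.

Q ≈ 118 L/min

For laminar flow, f = 64/Re with Re = ρVD/μ, so Darcy-Weisbach reduces to ΔP = 32μLV/D². Solving for V: V = ΔP·D²/(32μL) = 1.77e+04·(0.0951)²/(32·0.0189·953) = 0.2777 m/s.
Check: Re = ρVD/μ = 1110·0.2777·0.0951/0.0189 = 1551 < 2300, so the laminar assumption holds.
Q = V·A = 0.2777·(π/4·0.0951²) = 0.001973 m³/s = 118 L/min.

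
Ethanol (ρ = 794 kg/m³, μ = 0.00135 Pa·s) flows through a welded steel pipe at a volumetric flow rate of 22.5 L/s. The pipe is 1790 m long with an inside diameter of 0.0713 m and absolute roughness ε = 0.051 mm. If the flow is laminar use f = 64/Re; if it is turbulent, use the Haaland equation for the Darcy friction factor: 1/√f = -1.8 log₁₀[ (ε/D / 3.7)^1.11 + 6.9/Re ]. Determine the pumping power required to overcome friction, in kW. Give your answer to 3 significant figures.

Q = 22.5 L/s = 22.5/1000 = 0.0225 m³/s.
Cross-sectional area A = πD²/4 = π(0.0713)²/4 = 0.003993 m²; mean velocity V = Q/A = 0.0225/0.003993 = 5.635 m/s.
Reynolds number Re = ρVD/μ = 794 · 5.635 · 0.0713 / 0.00135 = 2.363e+05.
Re > 4000 → turbulent. Relative roughness ε/D = 5.1e-05/0.0713 = 0.000715. Haaland: 1/√f = -1.8 log₁₀[(0.000715/3.7)^1.11 + 6.9/2.363e+05] = -1.8 log₁₀[7.55e-05 + 2.92e-05] = 7.164, so f = 0.01948.
Darcy-Weisbach: ΔP = f(L/D)(ρV²/2) = 0.01948·(1790/0.0713)·(794·5.635²/2) = 0.01948·2.511e+04·1.261e+04 = 6.166e+06 Pa.
Pumping power P = QΔP = 0.0225·6.166e+06 = 138700 W = 139 kW.

P ≈ 139 kW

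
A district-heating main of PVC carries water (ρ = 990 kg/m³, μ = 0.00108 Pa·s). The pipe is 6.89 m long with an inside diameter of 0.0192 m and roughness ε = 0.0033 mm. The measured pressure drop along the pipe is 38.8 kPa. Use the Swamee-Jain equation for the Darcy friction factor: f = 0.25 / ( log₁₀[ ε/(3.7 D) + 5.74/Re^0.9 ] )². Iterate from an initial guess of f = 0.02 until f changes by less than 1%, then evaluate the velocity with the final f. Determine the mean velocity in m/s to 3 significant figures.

Rearranging Darcy-Weisbach: V = √(2·ΔP·D/(f·L·ρ)). With ε/D = 3.3e-06/0.0192 = 0.000172, iterate starting from f = 0.02:
  f = 0.02 → V = √(2·3.88e+04·0.0192/(0.02·6.89·990)) = 3.305 m/s; Re = ρVD/μ = 5.816e+04; f → 0.02081
  f = 0.02081 → V = 3.24 m/s; Re = 5.702e+04; f → 0.02089
Converged (Δf/f < 1%). With the final f = 0.02089: V = √(2·3.88e+04·0.0192/(0.02089·6.89·990)) = 3.233 m/s.

V ≈ 3.23 m/s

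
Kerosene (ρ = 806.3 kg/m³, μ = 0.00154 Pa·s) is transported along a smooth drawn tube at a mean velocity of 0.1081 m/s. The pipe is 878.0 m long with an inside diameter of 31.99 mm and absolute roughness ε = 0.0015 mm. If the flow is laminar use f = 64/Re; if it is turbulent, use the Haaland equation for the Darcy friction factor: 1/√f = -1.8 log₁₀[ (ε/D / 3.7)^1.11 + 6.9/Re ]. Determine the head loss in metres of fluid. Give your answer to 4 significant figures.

Reynolds number Re = ρVD/μ = 806.3 · 0.1081 · 0.03199 / 0.00154 = 1811.
Re < 2300 → laminar flow, so f = 64/Re = 64/1811 = 0.03535 (the turbulent correlation is not needed).
Darcy-Weisbach: ΔP = f(L/D)(ρV²/2) = 0.03535·(878/0.03199)·(806.3·0.1081²/2) = 0.03535·2.745e+04·4.711 = 4570 Pa.
Head loss h_f = ΔP/(ρg) = 4570/(806.3·9.81) = 0.5778 m.

h_f ≈ 0.5778 m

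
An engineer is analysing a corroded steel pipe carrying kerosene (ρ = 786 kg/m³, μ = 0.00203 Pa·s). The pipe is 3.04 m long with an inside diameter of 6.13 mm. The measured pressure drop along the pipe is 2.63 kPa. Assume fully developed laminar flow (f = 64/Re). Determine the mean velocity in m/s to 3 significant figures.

V ≈ 0.500 m/s

For laminar flow, f = 64/Re with Re = ρVD/μ, so Darcy-Weisbach reduces to ΔP = 32μLV/D². Solving for V: V = ΔP·D²/(32μL) = 2630·(0.00613)²/(32·0.00203·3.04) = 0.5004 m/s.
Check: Re = ρVD/μ = 786·0.5004·0.00613/0.00203 = 1188 < 2300, so the laminar assumption holds.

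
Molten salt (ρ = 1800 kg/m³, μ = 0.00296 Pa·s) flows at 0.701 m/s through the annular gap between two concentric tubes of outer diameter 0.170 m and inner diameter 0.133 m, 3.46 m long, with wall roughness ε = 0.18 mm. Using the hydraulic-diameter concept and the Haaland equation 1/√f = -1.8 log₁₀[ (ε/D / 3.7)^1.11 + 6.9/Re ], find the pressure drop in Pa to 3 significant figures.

ΔP ≈ 1450 Pa

Hydraulic diameter D_h = 4A/P = D_o - D_i = 0.17 - 0.133 = 0.037 m.
Re = ρVD_h/μ = 1800·0.701·0.037/0.00296 = 1.577e+04.
ε/D_h = 0.00018/0.037 = 0.00486; Haaland gives 1/√f = -1.8 log₁₀[0.000634+0.000437] = 5.346, so f = 0.03499.
ΔP = f(L/D_h)(ρV²/2) = 0.03499·3.46/0.037·442.3 = 1447 Pa.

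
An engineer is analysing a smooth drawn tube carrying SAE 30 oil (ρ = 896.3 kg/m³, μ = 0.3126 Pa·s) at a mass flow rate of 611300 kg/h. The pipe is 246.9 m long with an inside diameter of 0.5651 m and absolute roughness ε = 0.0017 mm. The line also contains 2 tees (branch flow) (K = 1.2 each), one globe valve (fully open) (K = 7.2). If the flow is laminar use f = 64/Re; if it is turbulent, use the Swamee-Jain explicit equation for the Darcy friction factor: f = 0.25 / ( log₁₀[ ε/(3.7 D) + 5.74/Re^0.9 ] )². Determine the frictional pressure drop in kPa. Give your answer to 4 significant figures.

ṁ = 611300 kg/h = 611300/3600 = 169.8 kg/s.
A = πD²/4 = π(0.5651)²/4 = 0.2508 m²; mean velocity V = ṁ/(ρA) = 169.8/(896.3 · 0.2508) = 0.7554 m/s.
Reynolds number Re = ρVD/μ = 896.3 · 0.7554 · 0.5651 / 0.313 = 1224.
Re < 2300 → laminar flow, so f = 64/Re = 64/1224 = 0.05229 (the turbulent correlation is not needed).
Total minor-loss coefficient ΣK = 2·1.2 + 1·7.2 = 9.6.
ΔP = [f·L/D + ΣK]·(ρV²/2) = [0.05229·246.9/0.5651 + 9.6]·(896.3·0.7554²/2) = [22.85 + 9.6]·255.7 = 8297 Pa.
ΔP = 8297 Pa = 8.297 kPa.

ΔP ≈ 8.297 kPa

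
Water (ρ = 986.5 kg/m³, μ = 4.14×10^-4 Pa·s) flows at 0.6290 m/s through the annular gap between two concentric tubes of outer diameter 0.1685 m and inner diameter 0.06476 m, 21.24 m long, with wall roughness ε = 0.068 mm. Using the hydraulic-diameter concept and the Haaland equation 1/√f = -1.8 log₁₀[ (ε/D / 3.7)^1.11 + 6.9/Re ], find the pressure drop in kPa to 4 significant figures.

ΔP ≈ 0.7914 kPa

Hydraulic diameter D_h = 4A/P = D_o - D_i = 0.1685 - 0.06476 = 0.1037 m.
Re = ρVD_h/μ = 986.5·0.629·0.1037/0.000414 = 1.555e+05.
ε/D_h = 6.8e-05/0.1037 = 0.000655; Haaland gives 1/√f = -1.8 log₁₀[6.85e-05+4.44e-05] = 7.105, so f = 0.01981.
ΔP = f(L/D_h)(ρV²/2) = 0.01981·21.24/0.1037·195.1 = 791.4 Pa.
ΔP = 0.7914 kPa.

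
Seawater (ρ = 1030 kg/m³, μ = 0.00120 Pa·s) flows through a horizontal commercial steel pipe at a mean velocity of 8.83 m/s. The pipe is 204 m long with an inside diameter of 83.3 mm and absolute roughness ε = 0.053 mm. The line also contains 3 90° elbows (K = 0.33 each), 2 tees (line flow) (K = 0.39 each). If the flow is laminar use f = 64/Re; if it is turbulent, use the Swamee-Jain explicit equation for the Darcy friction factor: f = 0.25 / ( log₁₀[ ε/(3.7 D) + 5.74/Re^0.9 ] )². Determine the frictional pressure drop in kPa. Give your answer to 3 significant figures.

ΔP ≈ 1880 kPa

Reynolds number Re = ρVD/μ = 1030 · 8.83 · 0.0833 / 0.0012 = 6.313e+05.
Re > 4000 → turbulent. Relative roughness ε/D = 5.3e-05/0.0833 = 0.000636. Swamee-Jain: f = 0.25/(log₁₀[0.000636/3.7 + 5.74/6.313e+05^0.9])² = 0.25/(log₁₀[0.000172 + 3.46e-05])² = 0.25/(-3.685)² = 0.01841.
Total minor-loss coefficient ΣK = 3·0.33 + 2·0.39 = 1.77.
ΔP = [f·L/D + ΣK]·(ρV²/2) = [0.01841·204/0.0833 + 1.77]·(1030·8.83²/2) = [45.09 + 1.77]·4.015e+04 = 1.881e+06 Pa.
ΔP = 1.881e+06 Pa = 1880 kPa.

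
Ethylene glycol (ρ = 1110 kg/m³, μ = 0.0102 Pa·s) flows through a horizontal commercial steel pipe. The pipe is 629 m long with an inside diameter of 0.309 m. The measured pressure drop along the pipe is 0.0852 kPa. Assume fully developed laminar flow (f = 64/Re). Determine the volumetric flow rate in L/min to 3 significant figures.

Q ≈ 178 L/min

For laminar flow, f = 64/Re with Re = ρVD/μ, so Darcy-Weisbach reduces to ΔP = 32μLV/D². Solving for V: V = ΔP·D²/(32μL) = 85.2·(0.309)²/(32·0.0102·629) = 0.03962 m/s.
Check: Re = ρVD/μ = 1110·0.03962·0.309/0.0102 = 1332 < 2300, so the laminar assumption holds.
Q = V·A = 0.03962·(π/4·0.309²) = 0.002971 m³/s = 178 L/min.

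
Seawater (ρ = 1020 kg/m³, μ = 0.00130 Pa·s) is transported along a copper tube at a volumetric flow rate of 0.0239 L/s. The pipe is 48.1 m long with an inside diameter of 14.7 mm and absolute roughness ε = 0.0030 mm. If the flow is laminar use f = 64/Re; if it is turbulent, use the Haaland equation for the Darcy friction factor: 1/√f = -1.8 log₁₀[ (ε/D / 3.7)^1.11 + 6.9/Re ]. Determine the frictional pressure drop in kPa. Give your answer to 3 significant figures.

Q = 0.0239 L/s = 0.0239/1000 = 2.39e-05 m³/s.
Cross-sectional area A = πD²/4 = π(0.0147)²/4 = 0.0001697 m²; mean velocity V = Q/A = 2.39e-05/0.0001697 = 0.1408 m/s.
Reynolds number Re = ρVD/μ = 1020 · 0.1408 · 0.0147 / 0.0013 = 1624.
Re < 2300 → laminar flow, so f = 64/Re = 64/1624 = 0.0394 (the turbulent correlation is not needed).
Darcy-Weisbach: ΔP = f(L/D)(ρV²/2) = 0.0394·(48.1/0.0147)·(1020·0.1408²/2) = 0.0394·3272·10.11 = 1304 Pa.
ΔP = 1304 Pa = 1.30 kPa.

ΔP ≈ 1.30 kPa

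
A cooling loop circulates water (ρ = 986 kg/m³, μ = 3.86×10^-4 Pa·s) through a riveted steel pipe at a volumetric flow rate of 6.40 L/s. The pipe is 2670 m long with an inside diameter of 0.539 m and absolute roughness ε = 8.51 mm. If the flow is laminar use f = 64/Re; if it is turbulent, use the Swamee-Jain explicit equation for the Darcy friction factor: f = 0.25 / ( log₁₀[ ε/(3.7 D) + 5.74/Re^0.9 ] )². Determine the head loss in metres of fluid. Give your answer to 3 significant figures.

Q = 6.40 L/s = 6.40/1000 = 0.0064 m³/s.
Cross-sectional area A = πD²/4 = π(0.539)²/4 = 0.2282 m²; mean velocity V = Q/A = 0.0064/0.2282 = 0.02805 m/s.
Reynolds number Re = ρVD/μ = 986 · 0.02805 · 0.539 / 0.000386 = 3.862e+04.
Re > 4000 → turbulent. Relative roughness ε/D = 0.00851/0.539 = 0.0158. Swamee-Jain: f = 0.25/(log₁₀[0.0158/3.7 + 5.74/3.862e+04^0.9])² = 0.25/(log₁₀[0.00427 + 0.000427])² = 0.25/(-2.328)² = 0.04611.
Darcy-Weisbach: ΔP = f(L/D)(ρV²/2) = 0.04611·(2670/0.539)·(986·0.02805²/2) = 0.04611·4954·0.3879 = 88.6 Pa.
Head loss h_f = ΔP/(ρg) = 88.6/(986·9.81) = 0.00916 m.

h_f ≈ 0.00916 m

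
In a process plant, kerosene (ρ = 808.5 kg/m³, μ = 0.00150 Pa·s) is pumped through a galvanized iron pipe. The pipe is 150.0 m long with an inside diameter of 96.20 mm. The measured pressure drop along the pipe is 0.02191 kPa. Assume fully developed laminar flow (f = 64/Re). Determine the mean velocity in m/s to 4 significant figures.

V ≈ 0.02816 m/s

For laminar flow, f = 64/Re with Re = ρVD/μ, so Darcy-Weisbach reduces to ΔP = 32μLV/D². Solving for V: V = ΔP·D²/(32μL) = 21.91·(0.0962)²/(32·0.0015·150) = 0.02816 m/s.
Check: Re = ρVD/μ = 808.5·0.02816·0.0962/0.0015 = 1460 < 2300, so the laminar assumption holds.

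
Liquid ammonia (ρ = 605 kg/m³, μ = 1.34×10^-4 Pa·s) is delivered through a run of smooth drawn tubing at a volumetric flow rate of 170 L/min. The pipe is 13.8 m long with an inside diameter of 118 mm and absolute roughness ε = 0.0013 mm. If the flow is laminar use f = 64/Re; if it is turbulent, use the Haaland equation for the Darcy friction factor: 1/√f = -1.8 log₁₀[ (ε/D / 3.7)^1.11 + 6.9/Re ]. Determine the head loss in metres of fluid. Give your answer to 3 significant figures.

h_f ≈ 0.00670 m

Q = 170 L/min = 170/60000 = 0.002833 m³/s.
Cross-sectional area A = πD²/4 = π(0.118)²/4 = 0.01094 m²; mean velocity V = Q/A = 0.002833/0.01094 = 0.2591 m/s.
Reynolds number Re = ρVD/μ = 605 · 0.2591 · 0.118 / 0.000134 = 1.38e+05.
Re > 4000 → turbulent. Relative roughness ε/D = 1.3e-06/0.118 = 1.1e-05. Haaland: 1/√f = -1.8 log₁₀[(1.1e-05/3.7)^1.11 + 6.9/1.38e+05] = -1.8 log₁₀[7.34e-07 + 5e-05] = 7.731, so f = 0.01673.
Darcy-Weisbach: ΔP = f(L/D)(ρV²/2) = 0.01673·(13.8/0.118)·(605·0.2591²/2) = 0.01673·116.9·20.31 = 39.74 Pa.
Head loss h_f = ΔP/(ρg) = 39.74/(605·9.81) = 0.00670 m.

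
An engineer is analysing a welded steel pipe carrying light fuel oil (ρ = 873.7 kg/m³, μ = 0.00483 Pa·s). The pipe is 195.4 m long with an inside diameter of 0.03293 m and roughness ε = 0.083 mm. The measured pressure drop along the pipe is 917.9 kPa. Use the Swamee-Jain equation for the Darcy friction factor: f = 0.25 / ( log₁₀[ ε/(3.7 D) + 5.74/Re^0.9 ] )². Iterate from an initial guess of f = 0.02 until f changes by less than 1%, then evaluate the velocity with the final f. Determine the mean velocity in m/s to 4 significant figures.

V ≈ 3.379 m/s

Rearranging Darcy-Weisbach: V = √(2·ΔP·D/(f·L·ρ)). With ε/D = 8.3e-05/0.03293 = 0.00252, iterate starting from f = 0.02:
  f = 0.02 → V = √(2·9.179e+05·0.03293/(0.02·195.4·873.7)) = 4.208 m/s; Re = ρVD/μ = 2.506e+04; f → 0.0301
  f = 0.0301 → V = 3.43 m/s; Re = 2.043e+04; f → 0.03095
  f = 0.03095 → V = 3.382 m/s; Re = 2.015e+04; f → 0.03102
Converged (Δf/f < 1%). With the final f = 0.03102: V = √(2·9.179e+05·0.03293/(0.03102·195.4·873.7)) = 3.379 m/s.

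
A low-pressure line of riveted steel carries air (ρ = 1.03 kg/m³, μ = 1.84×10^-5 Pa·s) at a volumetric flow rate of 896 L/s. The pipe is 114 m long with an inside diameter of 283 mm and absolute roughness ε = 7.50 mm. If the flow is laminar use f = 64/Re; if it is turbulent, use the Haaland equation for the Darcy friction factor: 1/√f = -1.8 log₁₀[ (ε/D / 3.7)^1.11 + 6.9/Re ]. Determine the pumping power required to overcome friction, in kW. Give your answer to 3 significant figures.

P ≈ 2.06 kW

Q = 896 L/s = 896/1000 = 0.896 m³/s.
Cross-sectional area A = πD²/4 = π(0.283)²/4 = 0.0629 m²; mean velocity V = Q/A = 0.896/0.0629 = 14.24 m/s.
Reynolds number Re = ρVD/μ = 1.03 · 14.24 · 0.283 / 1.84e-05 = 2.257e+05.
Re > 4000 → turbulent. Relative roughness ε/D = 0.0075/0.283 = 0.0265. Haaland: 1/√f = -1.8 log₁₀[(0.0265/3.7)^1.11 + 6.9/2.257e+05] = -1.8 log₁₀[0.00416 + 3.06e-05] = 4.28, so f = 0.05459.
Darcy-Weisbach: ΔP = f(L/D)(ρV²/2) = 0.05459·(114/0.283)·(1.03·14.24²/2) = 0.05459·402.8·104.5 = 2298 Pa.
Pumping power P = QΔP = 0.896·2298 = 2059 W = 2.06 kW.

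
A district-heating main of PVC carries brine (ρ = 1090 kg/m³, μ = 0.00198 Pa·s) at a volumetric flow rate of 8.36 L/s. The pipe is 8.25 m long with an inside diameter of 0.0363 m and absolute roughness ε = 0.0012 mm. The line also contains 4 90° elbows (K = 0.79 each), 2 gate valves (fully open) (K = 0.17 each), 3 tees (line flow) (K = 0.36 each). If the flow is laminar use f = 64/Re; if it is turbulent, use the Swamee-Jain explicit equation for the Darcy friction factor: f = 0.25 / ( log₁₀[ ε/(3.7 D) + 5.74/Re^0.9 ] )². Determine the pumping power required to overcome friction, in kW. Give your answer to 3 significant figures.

Q = 8.36 L/s = 8.36/1000 = 0.00836 m³/s.
Cross-sectional area A = πD²/4 = π(0.0363)²/4 = 0.001035 m²; mean velocity V = Q/A = 0.00836/0.001035 = 8.078 m/s.
Reynolds number Re = ρVD/μ = 1090 · 8.078 · 0.0363 / 0.00198 = 1.614e+05.
Re > 4000 → turbulent. Relative roughness ε/D = 1.2e-06/0.0363 = 3.31e-05. Swamee-Jain: f = 0.25/(log₁₀[3.31e-05/3.7 + 5.74/1.614e+05^0.9])² = 0.25/(log₁₀[8.93e-06 + 0.000118])² = 0.25/(-3.897)² = 0.01647.
Total minor-loss coefficient ΣK = 4·0.79 + 2·0.17 + 3·0.36 = 4.58.
ΔP = [f·L/D + ΣK]·(ρV²/2) = [0.01647·8.25/0.0363 + 4.58]·(1090·8.078²/2) = [3.742 + 4.58]·3.556e+04 = 2.96e+05 Pa.
Pumping power P = QΔP = 0.00836·2.96e+05 = 2474 W = 2.47 kW.

P ≈ 2.47 kW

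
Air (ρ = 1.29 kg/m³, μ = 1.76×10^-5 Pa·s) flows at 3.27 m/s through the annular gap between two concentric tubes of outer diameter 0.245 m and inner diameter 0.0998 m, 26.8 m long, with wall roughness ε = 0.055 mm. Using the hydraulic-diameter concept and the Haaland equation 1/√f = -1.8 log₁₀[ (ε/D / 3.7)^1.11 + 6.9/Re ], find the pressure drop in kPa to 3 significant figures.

ΔP ≈ 0.0299 kPa

Hydraulic diameter D_h = 4A/P = D_o - D_i = 0.245 - 0.0998 = 0.1452 m.
Re = ρVD_h/μ = 1.29·3.27·0.1452/1.76e-05 = 3.48e+04.
ε/D_h = 5.5e-05/0.1452 = 0.000379; Haaland gives 1/√f = -1.8 log₁₀[3.73e-05+0.000198] = 6.53, so f = 0.02345.
ΔP = f(L/D_h)(ρV²/2) = 0.02345·26.8/0.1452·6.897 = 29.85 Pa.
ΔP = 0.0299 kPa.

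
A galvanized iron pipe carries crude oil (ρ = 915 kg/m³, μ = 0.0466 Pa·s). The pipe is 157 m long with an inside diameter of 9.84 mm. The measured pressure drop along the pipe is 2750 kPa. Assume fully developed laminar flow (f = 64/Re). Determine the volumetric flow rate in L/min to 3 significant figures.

Q ≈ 5.19 L/min

For laminar flow, f = 64/Re with Re = ρVD/μ, so Darcy-Weisbach reduces to ΔP = 32μLV/D². Solving for V: V = ΔP·D²/(32μL) = 2.75e+06·(0.00984)²/(32·0.0466·157) = 1.137 m/s.
Check: Re = ρVD/μ = 915·1.137·0.00984/0.0466 = 219.7 < 2300, so the laminar assumption holds.
Q = V·A = 1.137·(π/4·0.00984²) = 8.649e-05 m³/s = 5.19 L/min.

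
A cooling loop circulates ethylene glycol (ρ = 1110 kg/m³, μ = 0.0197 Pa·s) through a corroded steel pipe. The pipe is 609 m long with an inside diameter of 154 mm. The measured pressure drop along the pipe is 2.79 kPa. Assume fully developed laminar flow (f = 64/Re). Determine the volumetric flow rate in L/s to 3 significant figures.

For laminar flow, f = 64/Re with Re = ρVD/μ, so Darcy-Weisbach reduces to ΔP = 32μLV/D². Solving for V: V = ΔP·D²/(32μL) = 2790·(0.154)²/(32·0.0197·609) = 0.1724 m/s.
Check: Re = ρVD/μ = 1110·0.1724·0.154/0.0197 = 1496 < 2300, so the laminar assumption holds.
Q = V·A = 0.1724·(π/4·0.154²) = 0.00321 m³/s = 3.21 L/s.

Q ≈ 3.21 L/s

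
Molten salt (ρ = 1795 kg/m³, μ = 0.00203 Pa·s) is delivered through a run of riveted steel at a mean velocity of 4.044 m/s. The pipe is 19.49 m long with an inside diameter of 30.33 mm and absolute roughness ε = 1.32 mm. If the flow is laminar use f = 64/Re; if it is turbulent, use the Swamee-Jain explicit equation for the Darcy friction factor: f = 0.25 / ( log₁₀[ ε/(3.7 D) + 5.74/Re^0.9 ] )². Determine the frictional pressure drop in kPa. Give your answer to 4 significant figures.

Reynolds number Re = ρVD/μ = 1795 · 4.044 · 0.03033 / 0.00203 = 1.085e+05.
Re > 4000 → turbulent. Relative roughness ε/D = 0.00132/0.03033 = 0.0435. Swamee-Jain: f = 0.25/(log₁₀[0.0435/3.7 + 5.74/1.085e+05^0.9])² = 0.25/(log₁₀[0.0118 + 0.000169])² = 0.25/(-1.923)² = 0.06758.
Darcy-Weisbach: ΔP = f(L/D)(ρV²/2) = 0.06758·(19.49/0.03033)·(1795·4.044²/2) = 0.06758·642.6·1.468e+04 = 6.374e+05 Pa.
ΔP = 6.374e+05 Pa = 637.4 kPa.

ΔP ≈ 637.4 kPa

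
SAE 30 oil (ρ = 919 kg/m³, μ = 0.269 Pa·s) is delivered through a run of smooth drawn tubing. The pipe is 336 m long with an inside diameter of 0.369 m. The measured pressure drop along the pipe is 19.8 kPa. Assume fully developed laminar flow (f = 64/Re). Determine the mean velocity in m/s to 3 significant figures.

V ≈ 0.932 m/s

For laminar flow, f = 64/Re with Re = ρVD/μ, so Darcy-Weisbach reduces to ΔP = 32μLV/D². Solving for V: V = ΔP·D²/(32μL) = 1.98e+04·(0.369)²/(32·0.269·336) = 0.9321 m/s.
Check: Re = ρVD/μ = 919·0.9321·0.369/0.269 = 1175 < 2300, so the laminar assumption holds.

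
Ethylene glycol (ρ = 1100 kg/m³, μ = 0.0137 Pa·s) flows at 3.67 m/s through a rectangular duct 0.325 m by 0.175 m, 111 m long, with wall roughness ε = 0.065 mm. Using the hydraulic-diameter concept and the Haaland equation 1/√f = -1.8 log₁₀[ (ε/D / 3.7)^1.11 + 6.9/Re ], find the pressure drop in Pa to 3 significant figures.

ΔP ≈ 73900 Pa

Hydraulic diameter D_h = 4A/P = 4·(0.325·0.175)/(2·(0.325+0.175)) = 0.2275/1 = 0.2275 m.
Re = ρVD_h/μ = 1100·3.67·0.2275/0.0137 = 6.704e+04.
ε/D_h = 6.5e-05/0.2275 = 0.000286; Haaland gives 1/√f = -1.8 log₁₀[2.73e-05+0.000103] = 6.994, so f = 0.02044.
ΔP = f(L/D_h)(ρV²/2) = 0.02044·111/0.2275·7408 = 7.389e+04 Pa.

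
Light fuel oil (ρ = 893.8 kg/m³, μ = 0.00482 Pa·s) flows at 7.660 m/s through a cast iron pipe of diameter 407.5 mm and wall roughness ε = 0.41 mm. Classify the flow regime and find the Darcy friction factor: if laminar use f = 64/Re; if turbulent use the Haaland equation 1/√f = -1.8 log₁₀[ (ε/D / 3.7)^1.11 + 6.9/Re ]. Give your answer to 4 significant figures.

Re = ρVD/μ = 893.8·7.66·0.4075/0.00482 = 5.788e+05.
Re > 4000 → turbulent. ε/D = 0.00041/0.4075 = 0.00101; Haaland: 1/√f = -1.8 log₁₀[0.00011 + 1.19e-05] = 7.044, so f = 0.02016.

f ≈ 0.02016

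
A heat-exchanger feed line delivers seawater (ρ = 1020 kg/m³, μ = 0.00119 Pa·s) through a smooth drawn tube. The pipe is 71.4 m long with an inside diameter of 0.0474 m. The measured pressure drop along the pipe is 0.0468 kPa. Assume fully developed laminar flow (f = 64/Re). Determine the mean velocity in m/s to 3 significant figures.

For laminar flow, f = 64/Re with Re = ρVD/μ, so Darcy-Weisbach reduces to ΔP = 32μLV/D². Solving for V: V = ΔP·D²/(32μL) = 46.8·(0.0474)²/(32·0.00119·71.4) = 0.03867 m/s.
Check: Re = ρVD/μ = 1020·0.03867·0.0474/0.00119 = 1571 < 2300, so the laminar assumption holds.

V ≈ 0.0387 m/s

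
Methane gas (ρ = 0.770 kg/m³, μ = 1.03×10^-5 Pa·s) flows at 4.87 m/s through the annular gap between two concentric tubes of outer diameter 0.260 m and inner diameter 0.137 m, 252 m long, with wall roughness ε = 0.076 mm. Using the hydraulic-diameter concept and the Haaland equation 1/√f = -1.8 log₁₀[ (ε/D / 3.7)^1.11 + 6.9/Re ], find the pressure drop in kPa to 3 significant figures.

Hydraulic diameter D_h = 4A/P = D_o - D_i = 0.26 - 0.137 = 0.123 m.
Re = ρVD_h/μ = 0.77·4.87·0.123/1.03e-05 = 4.478e+04.
ε/D_h = 7.6e-05/0.123 = 0.000618; Haaland gives 1/√f = -1.8 log₁₀[6.42e-05+0.000154] = 6.59, so f = 0.02303.
ΔP = f(L/D_h)(ρV²/2) = 0.02303·252/0.123·9.131 = 430.8 Pa.
ΔP = 0.431 kPa.

ΔP ≈ 0.431 kPa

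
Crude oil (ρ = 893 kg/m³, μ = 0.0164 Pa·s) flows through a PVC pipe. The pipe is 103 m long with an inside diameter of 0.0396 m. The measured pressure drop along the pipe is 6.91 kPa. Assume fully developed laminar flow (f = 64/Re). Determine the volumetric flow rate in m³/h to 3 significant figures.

For laminar flow, f = 64/Re with Re = ρVD/μ, so Darcy-Weisbach reduces to ΔP = 32μLV/D². Solving for V: V = ΔP·D²/(32μL) = 6910·(0.0396)²/(32·0.0164·103) = 0.2005 m/s.
Check: Re = ρVD/μ = 893·0.2005·0.0396/0.0164 = 432.3 < 2300, so the laminar assumption holds.
Q = V·A = 0.2005·(π/4·0.0396²) = 0.0002469 m³/s = 0.889 m³/h.

Q ≈ 0.889 m³/h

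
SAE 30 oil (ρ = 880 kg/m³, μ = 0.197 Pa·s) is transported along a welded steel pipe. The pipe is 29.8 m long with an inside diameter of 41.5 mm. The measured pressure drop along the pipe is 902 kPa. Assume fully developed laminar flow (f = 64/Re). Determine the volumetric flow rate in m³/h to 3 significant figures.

For laminar flow, f = 64/Re with Re = ρVD/μ, so Darcy-Weisbach reduces to ΔP = 32μLV/D². Solving for V: V = ΔP·D²/(32μL) = 9.02e+05·(0.0415)²/(32·0.197·29.8) = 8.269 m/s.
Check: Re = ρVD/μ = 880·8.269·0.0415/0.197 = 1533 < 2300, so the laminar assumption holds.
Q = V·A = 8.269·(π/4·0.0415²) = 0.01119 m³/s = 40.3 m³/h.

Q ≈ 40.3 m³/h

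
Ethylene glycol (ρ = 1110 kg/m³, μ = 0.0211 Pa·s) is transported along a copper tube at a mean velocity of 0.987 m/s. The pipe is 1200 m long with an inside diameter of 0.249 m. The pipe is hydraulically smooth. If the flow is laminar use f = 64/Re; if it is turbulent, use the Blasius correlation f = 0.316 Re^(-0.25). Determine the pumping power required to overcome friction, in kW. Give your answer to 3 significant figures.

P ≈ 3.71 kW

Reynolds number Re = ρVD/μ = 1110 · 0.987 · 0.249 / 0.0211 = 1.293e+04.
Re > 4000 → turbulent. Smooth-pipe (Blasius): f = 0.316 Re^(-0.25) = 0.316/(1.293e+04)^0.25 = 0.02963.
Darcy-Weisbach: ΔP = f(L/D)(ρV²/2) = 0.02963·(1200/0.249)·(1110·0.987²/2) = 0.02963·4819·540.7 = 7.722e+04 Pa.
Q = V·A = 0.987·0.0487 = 0.04806 m³/s.
Pumping power P = QΔP = 0.04806·7.722e+04 = 3711 W = 3.71 kW.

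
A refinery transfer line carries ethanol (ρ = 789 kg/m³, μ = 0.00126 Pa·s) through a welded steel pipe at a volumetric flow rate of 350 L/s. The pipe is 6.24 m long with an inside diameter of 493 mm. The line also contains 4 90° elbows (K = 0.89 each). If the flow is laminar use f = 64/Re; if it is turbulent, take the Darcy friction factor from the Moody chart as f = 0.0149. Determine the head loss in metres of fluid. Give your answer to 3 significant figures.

Q = 350 L/s = 350/1000 = 0.35 m³/s.
Cross-sectional area A = πD²/4 = π(0.493)²/4 = 0.1909 m²; mean velocity V = Q/A = 0.35/0.1909 = 1.834 m/s.
Reynolds number Re = ρVD/μ = 789 · 1.834 · 0.493 / 0.00126 = 5.66e+05.
Re > 4000 → turbulent; use the Moody-chart value f = 0.0149.
Total minor-loss coefficient ΣK = 4·0.89 = 3.56.
ΔP = [f·L/D + ΣK]·(ρV²/2) = [0.0149·6.24/0.493 + 3.56]·(789·1.834²/2) = [0.1886 + 3.56]·1326 = 4971 Pa.
Head loss h_f = ΔP/(ρg) = 4971/(789·9.81) = 0.642 m.

h_f ≈ 0.642 m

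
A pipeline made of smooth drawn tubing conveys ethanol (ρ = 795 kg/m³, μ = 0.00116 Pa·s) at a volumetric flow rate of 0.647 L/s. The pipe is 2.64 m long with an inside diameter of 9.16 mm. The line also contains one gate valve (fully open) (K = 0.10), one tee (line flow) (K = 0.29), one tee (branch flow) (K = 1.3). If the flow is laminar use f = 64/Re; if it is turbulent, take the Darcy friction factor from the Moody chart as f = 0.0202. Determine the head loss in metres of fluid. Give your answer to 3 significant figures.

h_f ≈ 36.9 m

Q = 0.647 L/s = 0.647/1000 = 0.000647 m³/s.
Cross-sectional area A = πD²/4 = π(0.00916)²/4 = 6.59e-05 m²; mean velocity V = Q/A = 0.000647/6.59e-05 = 9.818 m/s.
Reynolds number Re = ρVD/μ = 795 · 9.818 · 0.00916 / 0.00116 = 6.164e+04.
Re > 4000 → turbulent; use the Moody-chart value f = 0.0202.
Total minor-loss coefficient ΣK = 1·0.1 + 1·0.29 + 1·1.3 = 1.69.
ΔP = [f·L/D + ΣK]·(ρV²/2) = [0.0202·2.64/0.00916 + 1.69]·(795·9.818²/2) = [5.822 + 1.69]·3.832e+04 = 2.878e+05 Pa.
Head loss h_f = ΔP/(ρg) = 2.878e+05/(795·9.81) = 36.9 m.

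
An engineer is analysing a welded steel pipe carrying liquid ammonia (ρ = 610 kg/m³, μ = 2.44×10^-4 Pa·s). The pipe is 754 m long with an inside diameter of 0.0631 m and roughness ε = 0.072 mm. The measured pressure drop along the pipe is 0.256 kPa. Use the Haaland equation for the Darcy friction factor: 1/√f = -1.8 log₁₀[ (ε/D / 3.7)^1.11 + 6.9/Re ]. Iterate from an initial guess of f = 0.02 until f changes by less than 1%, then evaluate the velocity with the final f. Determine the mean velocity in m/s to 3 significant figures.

Rearranging Darcy-Weisbach: V = √(2·ΔP·D/(f·L·ρ)). With ε/D = 7.2e-05/0.0631 = 0.00114, iterate starting from f = 0.02:
  f = 0.02 → V = √(2·256·0.0631/(0.02·754·610)) = 0.05926 m/s; Re = ρVD/μ = 9349; f → 0.0329
  f = 0.0329 → V = 0.04621 m/s; Re = 7290; f → 0.03501
  f = 0.03501 → V = 0.04479 m/s; Re = 7066; f → 0.03529
Converged (Δf/f < 1%). With the final f = 0.03529: V = √(2·256·0.0631/(0.03529·754·610)) = 0.04461 m/s.

V ≈ 0.0446 m/s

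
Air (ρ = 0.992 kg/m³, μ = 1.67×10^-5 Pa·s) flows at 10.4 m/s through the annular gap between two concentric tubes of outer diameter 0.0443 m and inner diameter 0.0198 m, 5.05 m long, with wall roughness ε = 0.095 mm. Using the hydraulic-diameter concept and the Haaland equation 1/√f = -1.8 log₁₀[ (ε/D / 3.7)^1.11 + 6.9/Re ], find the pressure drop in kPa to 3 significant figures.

ΔP ≈ 0.373 kPa

Hydraulic diameter D_h = 4A/P = D_o - D_i = 0.0443 - 0.0198 = 0.0245 m.
Re = ρVD_h/μ = 0.992·10.4·0.0245/1.67e-05 = 1.514e+04.
ε/D_h = 9.5e-05/0.0245 = 0.00388; Haaland gives 1/√f = -1.8 log₁₀[0.000493+0.000456] = 5.441, so f = 0.03378.
ΔP = f(L/D_h)(ρV²/2) = 0.03378·5.05/0.0245·53.65 = 373.5 Pa.
ΔP = 0.373 kPa.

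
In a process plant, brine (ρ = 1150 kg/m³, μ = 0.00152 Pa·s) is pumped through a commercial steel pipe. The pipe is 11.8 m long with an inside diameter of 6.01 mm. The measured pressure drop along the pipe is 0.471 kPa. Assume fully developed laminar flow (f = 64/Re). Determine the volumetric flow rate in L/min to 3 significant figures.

Q ≈ 0.0505 L/min

For laminar flow, f = 64/Re with Re = ρVD/μ, so Darcy-Weisbach reduces to ΔP = 32μLV/D². Solving for V: V = ΔP·D²/(32μL) = 471·(0.00601)²/(32·0.00152·11.8) = 0.02964 m/s.
Check: Re = ρVD/μ = 1150·0.02964·0.00601/0.00152 = 134.8 < 2300, so the laminar assumption holds.
Q = V·A = 0.02964·(π/4·0.00601²) = 8.409e-07 m³/s = 0.0505 L/min.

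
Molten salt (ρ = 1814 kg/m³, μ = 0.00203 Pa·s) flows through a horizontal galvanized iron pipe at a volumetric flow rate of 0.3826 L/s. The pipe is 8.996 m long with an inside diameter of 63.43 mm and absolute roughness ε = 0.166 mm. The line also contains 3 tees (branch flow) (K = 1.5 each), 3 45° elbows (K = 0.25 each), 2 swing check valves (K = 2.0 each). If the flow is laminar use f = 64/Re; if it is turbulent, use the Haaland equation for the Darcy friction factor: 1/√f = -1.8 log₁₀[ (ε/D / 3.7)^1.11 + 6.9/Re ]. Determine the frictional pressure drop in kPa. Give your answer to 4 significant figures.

Q = 0.3826 L/s = 0.3826/1000 = 0.0003826 m³/s.
Cross-sectional area A = πD²/4 = π(0.06343)²/4 = 0.00316 m²; mean velocity V = Q/A = 0.0003826/0.00316 = 0.1211 m/s.
Reynolds number Re = ρVD/μ = 1814 · 0.1211 · 0.06343 / 0.00203 = 6863.
Re > 4000 → turbulent. Relative roughness ε/D = 0.000166/0.06343 = 0.00262. Haaland: 1/√f = -1.8 log₁₀[(0.00262/3.7)^1.11 + 6.9/6863] = -1.8 log₁₀[0.000318 + 0.00101] = 5.181, so f = 0.03726.
Total minor-loss coefficient ΣK = 3·1.5 + 3·0.25 + 2·2 = 9.25.
ΔP = [f·L/D + ΣK]·(ρV²/2) = [0.03726·8.996/0.06343 + 9.25]·(1814·0.1211²/2) = [5.284 + 9.25]·13.3 = 193.3 Pa.
ΔP = 193.3 Pa = 0.1933 kPa.

ΔP ≈ 0.1933 kPa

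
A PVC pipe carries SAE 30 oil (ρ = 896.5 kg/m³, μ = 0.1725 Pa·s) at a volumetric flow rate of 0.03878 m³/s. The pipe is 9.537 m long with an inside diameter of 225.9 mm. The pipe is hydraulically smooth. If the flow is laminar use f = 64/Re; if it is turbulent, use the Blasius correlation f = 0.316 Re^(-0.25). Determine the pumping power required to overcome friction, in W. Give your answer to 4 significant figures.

P ≈ 38.71 W

Cross-sectional area A = πD²/4 = π(0.2259)²/4 = 0.04008 m²; mean velocity V = Q/A = 0.03878/0.04008 = 0.9676 m/s.
Reynolds number Re = ρVD/μ = 896.5 · 0.9676 · 0.2259 / 0.172 = 1136.
Re < 2300 → laminar flow, so f = 64/Re = 64/1136 = 0.05634 (the turbulent correlation is not needed).
Darcy-Weisbach: ΔP = f(L/D)(ρV²/2) = 0.05634·(9.537/0.2259)·(896.5·0.9676²/2) = 0.05634·42.22·419.7 = 998.2 Pa.
Pumping power P = QΔP = 0.03878·998.2 = 38.709 W = 38.71 W.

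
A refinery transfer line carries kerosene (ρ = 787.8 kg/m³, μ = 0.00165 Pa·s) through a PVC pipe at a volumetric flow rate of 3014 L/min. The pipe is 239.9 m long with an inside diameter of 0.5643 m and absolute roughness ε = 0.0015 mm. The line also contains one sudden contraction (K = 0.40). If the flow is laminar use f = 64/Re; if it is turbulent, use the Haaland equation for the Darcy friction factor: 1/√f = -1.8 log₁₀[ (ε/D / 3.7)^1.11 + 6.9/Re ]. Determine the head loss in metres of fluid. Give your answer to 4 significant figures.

h_f ≈ 0.01862 m

Q = 3014 L/min = 3014/60000 = 0.05023 m³/s.
Cross-sectional area A = πD²/4 = π(0.5643)²/4 = 0.2501 m²; mean velocity V = Q/A = 0.05023/0.2501 = 0.2009 m/s.
Reynolds number Re = ρVD/μ = 787.8 · 0.2009 · 0.5643 / 0.00165 = 5.412e+04.
Re > 4000 → turbulent. Relative roughness ε/D = 1.5e-06/0.5643 = 2.66e-06. Haaland: 1/√f = -1.8 log₁₀[(2.66e-06/3.7)^1.11 + 6.9/5.412e+04] = -1.8 log₁₀[1.52e-07 + 0.000128] = 7.009, so f = 0.02036.
Total minor-loss coefficient ΣK = 1·0.4 = 0.4.
ΔP = [f·L/D + ΣK]·(ρV²/2) = [0.02036·239.9/0.5643 + 0.4]·(787.8·0.2009²/2) = [8.654 + 0.4]·15.89 = 143.9 Pa.
Head loss h_f = ΔP/(ρg) = 143.9/(787.8·9.81) = 0.01862 m.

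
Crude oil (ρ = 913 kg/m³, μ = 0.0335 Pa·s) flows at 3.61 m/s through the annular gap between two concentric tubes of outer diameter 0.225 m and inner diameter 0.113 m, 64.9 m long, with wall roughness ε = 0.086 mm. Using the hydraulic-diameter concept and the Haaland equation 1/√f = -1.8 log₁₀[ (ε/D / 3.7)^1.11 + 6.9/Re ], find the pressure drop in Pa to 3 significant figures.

ΔP ≈ 107000 Pa

Hydraulic diameter D_h = 4A/P = D_o - D_i = 0.225 - 0.113 = 0.112 m.
Re = ρVD_h/μ = 913·3.61·0.112/0.0335 = 1.102e+04.
ε/D_h = 8.6e-05/0.112 = 0.000768; Haaland gives 1/√f = -1.8 log₁₀[8.17e-05+0.000626] = 5.67, so f = 0.0311.
ΔP = f(L/D_h)(ρV²/2) = 0.0311·64.9/0.112·5949 = 1.072e+05 Pa.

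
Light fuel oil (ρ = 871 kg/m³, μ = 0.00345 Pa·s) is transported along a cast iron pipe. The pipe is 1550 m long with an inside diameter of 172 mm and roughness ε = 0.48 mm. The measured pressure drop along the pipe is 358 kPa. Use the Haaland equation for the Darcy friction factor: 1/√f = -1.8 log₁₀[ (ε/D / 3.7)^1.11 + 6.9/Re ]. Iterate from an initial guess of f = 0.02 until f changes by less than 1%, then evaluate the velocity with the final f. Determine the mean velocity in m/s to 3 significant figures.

Rearranging Darcy-Weisbach: V = √(2·ΔP·D/(f·L·ρ)). With ε/D = 0.00048/0.172 = 0.00279, iterate starting from f = 0.02:
  f = 0.02 → V = √(2·3.58e+05·0.172/(0.02·1550·871)) = 2.136 m/s; Re = ρVD/μ = 9.274e+04; f → 0.02701
  f = 0.02701 → V = 1.838 m/s; Re = 7.98e+04; f → 0.02721
Converged (Δf/f < 1%). With the final f = 0.02721: V = √(2·3.58e+05·0.172/(0.02721·1550·871)) = 1.831 m/s.

V ≈ 1.83 m/s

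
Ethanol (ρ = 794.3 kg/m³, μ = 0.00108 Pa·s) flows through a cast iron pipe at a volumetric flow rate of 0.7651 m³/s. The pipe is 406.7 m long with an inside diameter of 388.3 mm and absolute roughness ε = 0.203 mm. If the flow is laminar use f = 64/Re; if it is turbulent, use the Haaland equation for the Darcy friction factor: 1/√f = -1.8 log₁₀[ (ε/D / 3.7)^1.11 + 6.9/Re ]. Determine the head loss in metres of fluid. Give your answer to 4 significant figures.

Cross-sectional area A = πD²/4 = π(0.3883)²/4 = 0.1184 m²; mean velocity V = Q/A = 0.7651/0.1184 = 6.461 m/s.
Reynolds number Re = ρVD/μ = 794.3 · 6.461 · 0.3883 / 0.00108 = 1.845e+06.
Re > 4000 → turbulent. Relative roughness ε/D = 0.000203/0.3883 = 0.000523. Haaland: 1/√f = -1.8 log₁₀[(0.000523/3.7)^1.11 + 6.9/1.845e+06] = -1.8 log₁₀[5.33e-05 + 3.74e-06] = 7.639, so f = 0.01714.
Darcy-Weisbach: ΔP = f(L/D)(ρV²/2) = 0.01714·(406.7/0.3883)·(794.3·6.461²/2) = 0.01714·1047·1.658e+04 = 2.976e+05 Pa.
Head loss h_f = ΔP/(ρg) = 2.976e+05/(794.3·9.81) = 38.19 m.

h_f ≈ 38.19 m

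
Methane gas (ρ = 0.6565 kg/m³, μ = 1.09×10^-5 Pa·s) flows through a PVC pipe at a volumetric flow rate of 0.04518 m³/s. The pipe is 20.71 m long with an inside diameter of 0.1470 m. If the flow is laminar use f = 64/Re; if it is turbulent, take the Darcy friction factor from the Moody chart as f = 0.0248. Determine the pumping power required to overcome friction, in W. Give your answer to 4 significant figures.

P ≈ 0.3672 W

Cross-sectional area A = πD²/4 = π(0.147)²/4 = 0.01697 m²; mean velocity V = Q/A = 0.04518/0.01697 = 2.662 m/s.
Reynolds number Re = ρVD/μ = 0.6565 · 2.662 · 0.147 / 1.09e-05 = 2.357e+04.
Re > 4000 → turbulent; use the Moody-chart value f = 0.0248.
Darcy-Weisbach: ΔP = f(L/D)(ρV²/2) = 0.0248·(20.71/0.147)·(0.6565·2.662²/2) = 0.0248·140.9·2.326 = 8.128 Pa.
Pumping power P = QΔP = 0.04518·8.128 = 0.36721 W = 0.3672 W.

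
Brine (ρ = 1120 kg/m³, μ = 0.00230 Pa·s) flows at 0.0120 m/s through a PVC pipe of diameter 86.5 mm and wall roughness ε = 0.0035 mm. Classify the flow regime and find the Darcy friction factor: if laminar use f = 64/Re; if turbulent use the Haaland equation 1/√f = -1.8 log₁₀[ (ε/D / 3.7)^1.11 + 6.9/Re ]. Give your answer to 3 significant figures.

Re = ρVD/μ = 1120·0.012·0.0865/0.0023 = 505.5.
Re < 2300 → laminar, so f = 64/Re = 0.1266 (roughness is irrelevant in laminar flow).

f ≈ 0.127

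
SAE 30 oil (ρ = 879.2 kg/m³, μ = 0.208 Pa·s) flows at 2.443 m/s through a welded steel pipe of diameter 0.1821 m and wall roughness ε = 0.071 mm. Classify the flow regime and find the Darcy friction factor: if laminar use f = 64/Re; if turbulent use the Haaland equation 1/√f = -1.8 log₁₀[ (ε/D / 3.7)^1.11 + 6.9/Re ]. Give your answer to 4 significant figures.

f ≈ 0.03403

Re = ρVD/μ = 879.2·2.443·0.1821/0.208 = 1880.
Re < 2300 → laminar, so f = 64/Re = 0.03403 (roughness is irrelevant in laminar flow).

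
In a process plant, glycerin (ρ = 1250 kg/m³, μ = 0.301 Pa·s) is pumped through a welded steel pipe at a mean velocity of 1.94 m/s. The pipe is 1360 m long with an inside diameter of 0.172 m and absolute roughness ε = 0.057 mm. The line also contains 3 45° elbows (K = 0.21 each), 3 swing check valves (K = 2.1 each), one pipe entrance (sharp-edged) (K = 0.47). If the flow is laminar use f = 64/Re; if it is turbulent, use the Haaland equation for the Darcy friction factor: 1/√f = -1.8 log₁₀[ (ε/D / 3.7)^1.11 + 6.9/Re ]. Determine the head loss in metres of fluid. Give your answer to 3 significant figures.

h_f ≈ 71.5 m

Reynolds number Re = ρVD/μ = 1250 · 1.94 · 0.172 / 0.301 = 1386.
Re < 2300 → laminar flow, so f = 64/Re = 64/1386 = 0.04619 (the turbulent correlation is not needed).
Total minor-loss coefficient ΣK = 3·0.21 + 3·2.1 + 1·0.47 = 7.4.
ΔP = [f·L/D + ΣK]·(ρV²/2) = [0.04619·1360/0.172 + 7.4]·(1250·1.94²/2) = [365.2 + 7.4]·2352 = 8.764e+05 Pa.
Head loss h_f = ΔP/(ρg) = 8.764e+05/(1250·9.81) = 71.5 m.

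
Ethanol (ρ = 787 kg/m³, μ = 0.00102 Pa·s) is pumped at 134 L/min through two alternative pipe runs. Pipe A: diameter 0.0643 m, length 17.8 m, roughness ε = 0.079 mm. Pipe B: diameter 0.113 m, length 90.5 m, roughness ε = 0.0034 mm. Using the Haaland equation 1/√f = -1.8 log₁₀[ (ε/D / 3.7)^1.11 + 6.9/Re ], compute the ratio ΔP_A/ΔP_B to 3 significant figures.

ΔP_A/ΔP_B ≈ 3.25

Pipe A: V = Q/A = 0.002233/0.003247 = 0.6878 m/s; Re = 3.412e+04; ε/D = 0.00123; Haaland → f = 0.02565; ΔP_A = f(L/D)(ρV²/2) = 1322 Pa.
Pipe B: V = Q/A = 0.002233/0.01003 = 0.2227 m/s; Re = 1.942e+04; ε/D = 3.01e-05; Haaland → f = 0.02598; ΔP_B = f(L/D)(ρV²/2) = 406.1 Pa.
ΔP_A/ΔP_B = 1322/406.1 = 3.25.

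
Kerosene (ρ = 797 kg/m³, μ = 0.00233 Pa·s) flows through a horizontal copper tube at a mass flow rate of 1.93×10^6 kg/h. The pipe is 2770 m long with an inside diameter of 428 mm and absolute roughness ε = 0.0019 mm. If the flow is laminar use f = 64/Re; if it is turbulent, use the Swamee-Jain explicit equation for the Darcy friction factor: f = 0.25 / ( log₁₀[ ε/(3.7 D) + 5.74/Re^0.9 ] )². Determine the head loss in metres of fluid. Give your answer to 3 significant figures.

ṁ = 1.93×10^6 kg/h = 1.93×10^6/3600 = 536.1 kg/s.
A = πD²/4 = π(0.428)²/4 = 0.1439 m²; mean velocity V = ṁ/(ρA) = 536.1/(797 · 0.1439) = 4.675 m/s.
Reynolds number Re = ρVD/μ = 797 · 4.675 · 0.428 / 0.00233 = 6.845e+05.
Re > 4000 → turbulent. Relative roughness ε/D = 1.9e-06/0.428 = 4.44e-06. Swamee-Jain: f = 0.25/(log₁₀[4.44e-06/3.7 + 5.74/6.845e+05^0.9])² = 0.25/(log₁₀[1.2e-06 + 3.21e-05])² = 0.25/(-4.477)² = 0.01247.
Darcy-Weisbach: ΔP = f(L/D)(ρV²/2) = 0.01247·(2770/0.428)·(797·4.675²/2) = 0.01247·6472·8711 = 7.032e+05 Pa.
Head loss h_f = ΔP/(ρg) = 7.032e+05/(797·9.81) = 89.9 m.

h_f ≈ 89.9 m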